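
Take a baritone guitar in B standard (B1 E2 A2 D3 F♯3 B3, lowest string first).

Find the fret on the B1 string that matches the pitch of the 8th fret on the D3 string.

23

D3 at fret 8 is D3 + 8 semitones = A♯3.
The open B1 string is 15 semitones below the open D3, so the same pitch on the B1 string lies at fret 8 + 15 = 23.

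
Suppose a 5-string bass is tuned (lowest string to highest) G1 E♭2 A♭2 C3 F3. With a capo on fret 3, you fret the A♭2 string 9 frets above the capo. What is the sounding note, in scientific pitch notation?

The capo raises the open A♭2 by 3 semitones to B2; fretting 9 more gives A♭2 + 3 + 9 = A♭2 + 12 semitones = A♭3.
(Also written G♯.)

A♭3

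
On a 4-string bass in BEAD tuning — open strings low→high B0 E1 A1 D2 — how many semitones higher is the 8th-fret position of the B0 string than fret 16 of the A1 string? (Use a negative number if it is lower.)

B0 at fret 8 → G1 (MIDI 31); A1 at fret 16 → C♯3 (MIDI 49).
31 − 49 = -18, so the two pitches are 18 semitones apart.

-18 semitones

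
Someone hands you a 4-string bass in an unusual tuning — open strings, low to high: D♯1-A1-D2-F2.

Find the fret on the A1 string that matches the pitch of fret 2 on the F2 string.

Fret 2 on F2 is MIDI 41 + 2 = 43 (G2). On the A1 string (open MIDI 33), that pitch is 43 − 33 = fret 10.

10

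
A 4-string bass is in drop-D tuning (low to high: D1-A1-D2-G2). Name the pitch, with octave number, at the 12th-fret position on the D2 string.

The open D2 string plus 12 semitones: D–D#–E–F–…–C–C#–D.
The walk passes from B into C once, so the octave number goes from 2 to 3.

D3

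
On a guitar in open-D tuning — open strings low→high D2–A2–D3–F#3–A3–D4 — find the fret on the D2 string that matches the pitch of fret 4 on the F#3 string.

Fret 4 on F#3 is MIDI 54 + 4 = 58 (A#3). On the D2 string (open MIDI 38), that pitch is 58 − 38 = fret 20.

20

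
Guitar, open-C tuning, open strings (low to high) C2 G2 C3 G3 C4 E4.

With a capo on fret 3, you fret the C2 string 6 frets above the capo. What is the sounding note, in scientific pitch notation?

The capo raises the open C2 by 3 semitones to D#2; fretting 6 more gives C2 + 3 + 6 = C2 + 9 semitones = A2.

A2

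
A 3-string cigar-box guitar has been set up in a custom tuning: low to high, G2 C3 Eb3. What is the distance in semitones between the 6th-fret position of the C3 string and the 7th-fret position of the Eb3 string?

4 semitones

C3 at fret 6 → Gb3 (MIDI 54); Eb3 at fret 7 → Bb3 (MIDI 58).
54 − 58 = -4, so the two pitches are 4 semitones apart, with Bb3 the higher.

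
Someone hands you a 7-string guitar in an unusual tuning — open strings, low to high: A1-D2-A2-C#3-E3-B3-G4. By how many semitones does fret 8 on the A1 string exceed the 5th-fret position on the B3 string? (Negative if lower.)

A1 at fret 8 → F2 (MIDI 41); B3 at fret 5 → E4 (MIDI 64).
41 − 64 = -23, so the two pitches are 23 semitones apart.

-23 semitones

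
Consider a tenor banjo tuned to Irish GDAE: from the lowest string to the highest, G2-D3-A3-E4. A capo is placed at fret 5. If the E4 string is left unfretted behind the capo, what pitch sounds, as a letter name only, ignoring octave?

A

The capo raises the open E4 by 5 semitones to A4; fretting 0 more gives E4 + 5 + 0 = E4 + 5 semitones, landing on A.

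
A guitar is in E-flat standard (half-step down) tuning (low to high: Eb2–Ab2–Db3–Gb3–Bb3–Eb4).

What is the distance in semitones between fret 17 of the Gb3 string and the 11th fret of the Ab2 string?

16 semitones

Gb3 at fret 17 → B4 (MIDI 71); Ab2 at fret 11 → G3 (MIDI 55).
71 − 55 = 16, so the two pitches are 16 semitones apart, with B4 the higher.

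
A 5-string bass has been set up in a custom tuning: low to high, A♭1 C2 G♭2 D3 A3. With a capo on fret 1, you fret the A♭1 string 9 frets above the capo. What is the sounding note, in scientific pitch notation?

G♭2

The capo raises the open A♭1 by 1 semitone to A1; fretting 9 more gives A♭1 + 1 + 9 = A♭1 + 10 semitones = G♭2.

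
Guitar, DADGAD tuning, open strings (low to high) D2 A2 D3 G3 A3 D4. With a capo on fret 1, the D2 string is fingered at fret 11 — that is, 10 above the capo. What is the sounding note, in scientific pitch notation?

The capo raises the open D2 by 1 semitone to D♯2; fretting 10 more gives D2 + 1 + 10 = D2 + 11 semitones = C♯3.

C♯3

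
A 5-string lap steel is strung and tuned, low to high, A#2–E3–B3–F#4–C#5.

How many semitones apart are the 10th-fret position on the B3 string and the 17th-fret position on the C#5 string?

21 semitones

B3 at fret 10 → A4 (MIDI 69); C#5 at fret 17 → F#6 (MIDI 90).
69 − 90 = -21, so the two pitches are 21 semitones apart, with F#6 the higher.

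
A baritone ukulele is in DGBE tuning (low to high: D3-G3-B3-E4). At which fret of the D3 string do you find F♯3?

F♯3 is 4 semitones above the open D3 (D–D#–E–F–F#), so it sits at fret 4.

4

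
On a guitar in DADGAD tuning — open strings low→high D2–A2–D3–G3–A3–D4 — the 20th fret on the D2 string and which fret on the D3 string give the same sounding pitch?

D2 at fret 20 is D2 + 20 semitones = A#3.
The open D3 string is 12 semitones above the open D2, so the same pitch on the D3 string lies at fret 20 − 12 = 8.

8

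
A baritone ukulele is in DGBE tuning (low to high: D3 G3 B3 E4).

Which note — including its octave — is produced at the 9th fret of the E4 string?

C#5

The open E4 string plus 9 semitones: E–F–F#–G–G#–A–A#–B–C–C#.
The walk passes from B into C once, so the octave number goes from 4 to 5.
(Equivalently spelled Db5.)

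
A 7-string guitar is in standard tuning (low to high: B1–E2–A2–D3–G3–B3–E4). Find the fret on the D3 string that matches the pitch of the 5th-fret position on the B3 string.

14

Fret 5 on B3 is MIDI 59 + 5 = 64 (E4). On the D3 string (open MIDI 50), that pitch is 64 − 50 = fret 14.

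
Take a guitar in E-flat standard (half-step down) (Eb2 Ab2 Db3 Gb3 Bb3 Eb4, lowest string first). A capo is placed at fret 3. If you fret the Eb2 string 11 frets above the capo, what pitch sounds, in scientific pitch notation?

The capo raises the open Eb2 by 3 semitones to Gb2; fretting 11 more gives Eb2 + 3 + 11 = Eb2 + 14 semitones = F3.

F3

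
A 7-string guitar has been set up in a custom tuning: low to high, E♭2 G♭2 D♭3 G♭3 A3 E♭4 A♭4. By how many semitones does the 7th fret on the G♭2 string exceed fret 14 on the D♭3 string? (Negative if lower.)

-14 semitones

G♭2 at fret 7 → D♭3 (MIDI 49); D♭3 at fret 14 → E♭4 (MIDI 63).
49 − 63 = -14, so the two pitches are 14 semitones apart.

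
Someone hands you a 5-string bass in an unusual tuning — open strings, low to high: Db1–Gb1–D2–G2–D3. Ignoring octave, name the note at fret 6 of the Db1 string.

G

Each fret is one semitone, so Db1 + 6 = G.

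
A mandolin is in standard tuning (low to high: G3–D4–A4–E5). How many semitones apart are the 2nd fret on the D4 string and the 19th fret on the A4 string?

24 semitones

D4 at fret 2 → E4 (MIDI 64); A4 at fret 19 → E6 (MIDI 88).
64 − 88 = -24, so the two pitches are 24 semitones apart, with E6 the higher.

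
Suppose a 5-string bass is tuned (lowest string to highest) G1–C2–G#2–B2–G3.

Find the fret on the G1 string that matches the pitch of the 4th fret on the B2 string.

B2 at fret 4 is B2 + 4 semitones = D#3.
The open G1 string is 16 semitones below the open B2, so the same pitch on the G1 string lies at fret 4 + 16 = 20.

20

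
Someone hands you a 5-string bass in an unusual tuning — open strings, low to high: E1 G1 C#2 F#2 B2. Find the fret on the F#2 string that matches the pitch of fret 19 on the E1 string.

Fret 19 on E1 is MIDI 28 + 19 = 47 (B2). On the F#2 string (open MIDI 42), that pitch is 47 − 42 = fret 5.

5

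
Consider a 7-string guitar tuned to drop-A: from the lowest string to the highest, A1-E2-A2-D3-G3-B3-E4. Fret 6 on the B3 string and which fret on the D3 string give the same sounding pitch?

Fret 6 on B3 is MIDI 59 + 6 = 65 (F4). On the D3 string (open MIDI 50), that pitch is 65 − 50 = fret 15.

15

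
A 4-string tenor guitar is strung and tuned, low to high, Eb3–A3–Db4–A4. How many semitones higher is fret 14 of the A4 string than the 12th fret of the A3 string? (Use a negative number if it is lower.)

A4 at fret 14 → B5 (MIDI 83); A3 at fret 12 → A4 (MIDI 69).
83 − 69 = 14, so the two pitches are 14 semitones apart.

14 semitones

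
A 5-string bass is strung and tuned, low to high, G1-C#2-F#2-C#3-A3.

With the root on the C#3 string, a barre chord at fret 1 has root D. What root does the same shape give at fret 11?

Moving from fret 1 to fret 11 shifts the root by 10 semitones.
D up 10 semitones is C.

C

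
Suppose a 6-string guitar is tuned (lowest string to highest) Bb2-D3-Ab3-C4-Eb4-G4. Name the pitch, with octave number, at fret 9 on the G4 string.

Each fret is one semitone, so G4 + 9 = E5.

E5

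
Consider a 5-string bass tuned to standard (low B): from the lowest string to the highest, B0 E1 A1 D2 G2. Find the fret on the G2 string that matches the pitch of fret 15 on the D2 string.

Fret 15 on D2 is MIDI 38 + 15 = 53 (F3). On the G2 string (open MIDI 43), that pitch is 53 − 43 = fret 10.

10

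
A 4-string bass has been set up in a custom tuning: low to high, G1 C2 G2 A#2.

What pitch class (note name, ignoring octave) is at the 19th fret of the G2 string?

Each fret is one semitone, so G2 + 19 = D.

D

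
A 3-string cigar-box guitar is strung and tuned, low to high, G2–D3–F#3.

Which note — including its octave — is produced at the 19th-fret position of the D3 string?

A4

The open D3 string plus 19 semitones: D–D#–E–F–…–G–G#–A.
The walk passes from B into C once, so the octave number goes from 3 to 4.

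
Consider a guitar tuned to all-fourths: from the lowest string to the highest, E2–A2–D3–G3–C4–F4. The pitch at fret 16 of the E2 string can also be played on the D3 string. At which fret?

Fret 16 on E2 is MIDI 40 + 16 = 56 (G#3). On the D3 string (open MIDI 50), that pitch is 56 − 50 = fret 6.

6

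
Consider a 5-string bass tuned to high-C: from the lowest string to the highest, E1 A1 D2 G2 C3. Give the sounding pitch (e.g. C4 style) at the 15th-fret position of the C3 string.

C3 is MIDI 48. Adding 15 gives 63, which is D#4.

D#4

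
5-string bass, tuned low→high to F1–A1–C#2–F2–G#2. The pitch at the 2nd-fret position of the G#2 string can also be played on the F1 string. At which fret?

17

G#2 at fret 2 is G#2 + 2 semitones = A#2.
The open F1 string is 15 semitones below the open G#2, so the same pitch on the F1 string lies at fret 2 + 15 = 17.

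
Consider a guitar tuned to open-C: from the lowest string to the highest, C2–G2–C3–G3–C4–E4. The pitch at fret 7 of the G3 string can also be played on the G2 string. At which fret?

G3 at fret 7 is G3 + 7 semitones = D4.
The open G2 string is 12 semitones below the open G3, so the same pitch on the G2 string lies at fret 7 + 12 = 19.

19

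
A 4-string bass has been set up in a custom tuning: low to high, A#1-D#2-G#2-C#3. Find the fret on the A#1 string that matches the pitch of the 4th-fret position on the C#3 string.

C#3 at fret 4 is C#3 + 4 semitones = F3.
The open A#1 string is 15 semitones below the open C#3, so the same pitch on the A#1 string lies at fret 4 + 15 = 19.

19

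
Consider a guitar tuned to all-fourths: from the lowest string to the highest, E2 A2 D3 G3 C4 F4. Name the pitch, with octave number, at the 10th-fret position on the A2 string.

A2 is MIDI 45. Adding 10 gives 55, which is G3.

G3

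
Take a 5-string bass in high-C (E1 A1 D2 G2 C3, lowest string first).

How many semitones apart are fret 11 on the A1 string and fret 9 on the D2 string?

A1 at fret 11 → G#2 (MIDI 44); D2 at fret 9 → B2 (MIDI 47).
44 − 47 = -3, so the two pitches are 3 semitones apart, with B2 the higher.

3 semitones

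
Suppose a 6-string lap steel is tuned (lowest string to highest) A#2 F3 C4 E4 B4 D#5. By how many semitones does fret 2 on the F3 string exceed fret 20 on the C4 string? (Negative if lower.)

-25 semitones

F3 at fret 2 → G3 (MIDI 55); C4 at fret 20 → G#5 (MIDI 80).
55 − 80 = -25, so the two pitches are 25 semitones apart.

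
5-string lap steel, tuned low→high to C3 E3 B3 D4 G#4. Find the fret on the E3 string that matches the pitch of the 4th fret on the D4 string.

14

Fret 4 on D4 is MIDI 62 + 4 = 66 (F#4). On the E3 string (open MIDI 52), that pitch is 66 − 52 = fret 14.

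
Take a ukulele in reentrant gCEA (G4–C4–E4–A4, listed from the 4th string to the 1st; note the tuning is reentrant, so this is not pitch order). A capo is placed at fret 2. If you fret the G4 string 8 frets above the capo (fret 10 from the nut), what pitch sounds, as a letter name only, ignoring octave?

The capo raises the open G4 by 2 semitones to A4; fretting 8 more gives G4 + 2 + 8 = G4 + 10 semitones, landing on F.

F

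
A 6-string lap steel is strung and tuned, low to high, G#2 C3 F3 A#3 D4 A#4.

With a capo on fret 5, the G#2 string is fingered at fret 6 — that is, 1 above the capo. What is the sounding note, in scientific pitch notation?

The capo raises the open G#2 by 5 semitones to C#3; fretting 1 more gives G#2 + 5 + 1 = G#2 + 6 semitones = D3.

D3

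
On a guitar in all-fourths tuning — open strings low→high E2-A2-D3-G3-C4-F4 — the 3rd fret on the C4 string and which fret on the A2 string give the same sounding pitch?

C4 at fret 3 is C4 + 3 semitones = D#4.
The open A2 string is 15 semitones below the open C4, so the same pitch on the A2 string lies at fret 3 + 15 = 18.

18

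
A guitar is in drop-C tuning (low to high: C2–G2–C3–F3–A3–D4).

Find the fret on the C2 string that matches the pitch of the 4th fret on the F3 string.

21

F3 at fret 4 is F3 + 4 semitones = A3.
The open C2 string is 17 semitones below the open F3, so the same pitch on the C2 string lies at fret 4 + 17 = 21.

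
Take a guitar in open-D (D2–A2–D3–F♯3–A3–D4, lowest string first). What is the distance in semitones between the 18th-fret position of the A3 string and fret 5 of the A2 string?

25 semitones

A3 at fret 18 → D♯5 (MIDI 75); A2 at fret 5 → D3 (MIDI 50).
75 − 50 = 25, so the two pitches are 25 semitones apart, with D♯5 the higher.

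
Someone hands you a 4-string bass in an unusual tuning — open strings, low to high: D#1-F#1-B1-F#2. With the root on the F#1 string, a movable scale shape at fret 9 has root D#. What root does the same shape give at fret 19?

Moving from fret 9 to fret 19 shifts the root by 10 semitones.
D# up 10 semitones is C#.

C#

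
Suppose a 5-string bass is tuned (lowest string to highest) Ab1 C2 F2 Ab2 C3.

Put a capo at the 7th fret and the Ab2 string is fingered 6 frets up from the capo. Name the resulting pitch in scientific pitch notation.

A3

The capo raises the open Ab2 by 7 semitones to Eb3; fretting 6 more gives Ab2 + 7 + 6 = Ab2 + 13 semitones = A3.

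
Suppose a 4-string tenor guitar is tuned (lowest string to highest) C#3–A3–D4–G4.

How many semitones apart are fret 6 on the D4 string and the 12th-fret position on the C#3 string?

D4 at fret 6 → G#4 (MIDI 68); C#3 at fret 12 → C#4 (MIDI 61).
68 − 61 = 7, so the two pitches are 7 semitones apart, with G#4 the higher.

7 semitones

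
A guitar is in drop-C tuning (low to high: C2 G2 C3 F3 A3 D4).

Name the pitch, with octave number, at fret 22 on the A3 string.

The open A3 string plus 22 semitones: A–A#–B–C–…–F–F#–G.
The walk passes from B into C 2 times, so the octave number goes from 3 to 5.

G5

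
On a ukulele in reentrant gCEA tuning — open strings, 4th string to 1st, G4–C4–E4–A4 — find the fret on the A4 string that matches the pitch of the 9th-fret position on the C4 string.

Fret 9 on C4 is MIDI 60 + 9 = 69 (A4). On the A4 string (open MIDI 69), that pitch is 69 − 69 = fret 0.

0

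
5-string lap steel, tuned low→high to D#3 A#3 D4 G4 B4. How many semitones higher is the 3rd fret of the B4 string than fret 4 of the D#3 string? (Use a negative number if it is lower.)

19 semitones

B4 at fret 3 → D5 (MIDI 74); D#3 at fret 4 → G3 (MIDI 55).
74 − 55 = 19, so the two pitches are 19 semitones apart.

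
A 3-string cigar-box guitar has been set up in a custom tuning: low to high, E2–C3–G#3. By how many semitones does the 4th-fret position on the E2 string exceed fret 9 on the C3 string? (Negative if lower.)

E2 at fret 4 → G#2 (MIDI 44); C3 at fret 9 → A3 (MIDI 57).
44 − 57 = -13, so the two pitches are 13 semitones apart.

-13 semitones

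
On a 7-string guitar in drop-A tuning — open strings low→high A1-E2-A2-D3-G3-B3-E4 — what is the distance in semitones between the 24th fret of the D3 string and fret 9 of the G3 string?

D3 at fret 24 → D5 (MIDI 74); G3 at fret 9 → E4 (MIDI 64).
74 − 64 = 10, so the two pitches are 10 semitones apart, with D5 the higher.

10 semitones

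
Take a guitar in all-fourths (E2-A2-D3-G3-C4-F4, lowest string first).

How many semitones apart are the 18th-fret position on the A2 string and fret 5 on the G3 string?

A2 at fret 18 → D♯4 (MIDI 63); G3 at fret 5 → C4 (MIDI 60).
63 − 60 = 3, so the two pitches are 3 semitones apart, with D♯4 the higher.

3 semitones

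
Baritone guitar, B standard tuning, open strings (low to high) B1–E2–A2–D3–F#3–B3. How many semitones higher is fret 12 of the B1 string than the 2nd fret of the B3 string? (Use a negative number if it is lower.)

-14 semitones

B1 at fret 12 → B2 (MIDI 47); B3 at fret 2 → C#4 (MIDI 61).
47 − 61 = -14, so the two pitches are 14 semitones apart.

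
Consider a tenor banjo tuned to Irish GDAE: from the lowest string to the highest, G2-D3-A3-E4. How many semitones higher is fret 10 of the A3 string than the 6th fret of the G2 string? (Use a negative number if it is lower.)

A3 at fret 10 → G4 (MIDI 67); G2 at fret 6 → C#3 (MIDI 49).
67 − 49 = 18, so the two pitches are 18 semitones apart.

18 semitones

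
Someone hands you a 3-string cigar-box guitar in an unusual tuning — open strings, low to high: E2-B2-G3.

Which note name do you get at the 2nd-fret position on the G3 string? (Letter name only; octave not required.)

Each fret is one semitone, so G3 + 2 = A.

A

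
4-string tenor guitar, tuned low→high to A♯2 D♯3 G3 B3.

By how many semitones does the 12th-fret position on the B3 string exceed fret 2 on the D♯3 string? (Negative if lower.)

18 semitones

B3 at fret 12 → B4 (MIDI 71); D♯3 at fret 2 → F3 (MIDI 53).
71 − 53 = 18, so the two pitches are 18 semitones apart.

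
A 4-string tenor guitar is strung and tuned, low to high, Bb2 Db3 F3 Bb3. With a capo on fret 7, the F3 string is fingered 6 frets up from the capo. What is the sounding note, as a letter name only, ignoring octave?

Gb

The capo raises the open F3 by 7 semitones to C4; fretting 6 more gives F3 + 7 + 6 = F3 + 13 semitones, landing on Gb.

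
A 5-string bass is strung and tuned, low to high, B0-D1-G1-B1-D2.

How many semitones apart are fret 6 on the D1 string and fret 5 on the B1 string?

D1 at fret 6 → Ab1 (MIDI 32); B1 at fret 5 → E2 (MIDI 40).
32 − 40 = -8, so the two pitches are 8 semitones apart, with E2 the higher.

8 semitones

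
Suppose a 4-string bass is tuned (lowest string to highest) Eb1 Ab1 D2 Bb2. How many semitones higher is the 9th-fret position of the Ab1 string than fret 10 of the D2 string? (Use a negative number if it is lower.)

Ab1 at fret 9 → F2 (MIDI 41); D2 at fret 10 → C3 (MIDI 48).
41 − 48 = -7, so the two pitches are 7 semitones apart.

-7 semitones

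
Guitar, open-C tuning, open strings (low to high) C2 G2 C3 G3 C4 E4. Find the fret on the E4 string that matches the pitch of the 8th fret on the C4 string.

4

Fret 8 on C4 is MIDI 60 + 8 = 68 (G#4). On the E4 string (open MIDI 64), that pitch is 68 − 64 = fret 4.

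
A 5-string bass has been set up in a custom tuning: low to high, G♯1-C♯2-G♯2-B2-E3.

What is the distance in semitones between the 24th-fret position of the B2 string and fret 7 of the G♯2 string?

B2 at fret 24 → B4 (MIDI 71); G♯2 at fret 7 → D♯3 (MIDI 51).
71 − 51 = 20, so the two pitches are 20 semitones apart, with B4 the higher.

20 semitones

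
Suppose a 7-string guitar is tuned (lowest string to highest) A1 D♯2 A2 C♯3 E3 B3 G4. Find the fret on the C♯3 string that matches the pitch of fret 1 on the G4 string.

19

Fret 1 on G4 is MIDI 67 + 1 = 68 (G♯4). On the C♯3 string (open MIDI 49), that pitch is 68 − 49 = fret 19.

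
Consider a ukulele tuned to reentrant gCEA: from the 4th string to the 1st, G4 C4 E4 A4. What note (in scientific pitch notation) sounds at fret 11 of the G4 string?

F♯5

The open G4 string plus 11 semitones: G–G#–A–A#–…–E–F–F#.
The walk passes from B into C once, so the octave number goes from 4 to 5.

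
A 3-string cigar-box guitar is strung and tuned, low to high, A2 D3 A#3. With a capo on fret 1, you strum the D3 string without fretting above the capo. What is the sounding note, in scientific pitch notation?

The capo raises the open D3 by 1 semitone to D#3; fretting 0 more gives D3 + 1 + 0 = D3 + 1 semitone = D#3.
(Also written Eb.)

D#3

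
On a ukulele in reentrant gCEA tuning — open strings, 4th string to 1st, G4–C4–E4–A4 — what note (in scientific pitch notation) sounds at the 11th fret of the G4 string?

G4 is MIDI 67. Adding 11 gives 78, which is F#5.
(Equivalently spelled Gb5.)

F#5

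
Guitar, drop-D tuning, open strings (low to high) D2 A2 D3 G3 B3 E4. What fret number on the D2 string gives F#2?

4

F#2 is 4 semitones above the open D2 (D–D#–E–F–F#), so it sits at fret 4.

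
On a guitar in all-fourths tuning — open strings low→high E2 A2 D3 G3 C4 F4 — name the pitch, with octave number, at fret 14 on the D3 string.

The open D3 string plus 14 semitones: D–D#–E–F–…–D–D#–E.
The walk passes from B into C once, so the octave number goes from 3 to 4.

E4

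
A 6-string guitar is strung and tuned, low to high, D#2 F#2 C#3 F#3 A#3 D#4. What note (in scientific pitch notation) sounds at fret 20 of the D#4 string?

B5

Each fret is one semitone, so D#4 + 20 = B5.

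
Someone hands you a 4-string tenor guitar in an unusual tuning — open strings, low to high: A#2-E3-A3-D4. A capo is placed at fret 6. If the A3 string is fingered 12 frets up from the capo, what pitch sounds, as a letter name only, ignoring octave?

The capo raises the open A3 by 6 semitones to D#4; fretting 12 more gives A3 + 6 + 12 = A3 + 18 semitones, landing on D#.
(Also written Eb.)

D#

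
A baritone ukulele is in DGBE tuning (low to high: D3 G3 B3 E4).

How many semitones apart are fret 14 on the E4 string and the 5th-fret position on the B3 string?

14 semitones

E4 at fret 14 → F♯5 (MIDI 78); B3 at fret 5 → E4 (MIDI 64).
78 − 64 = 14, so the two pitches are 14 semitones apart, with F♯5 the higher.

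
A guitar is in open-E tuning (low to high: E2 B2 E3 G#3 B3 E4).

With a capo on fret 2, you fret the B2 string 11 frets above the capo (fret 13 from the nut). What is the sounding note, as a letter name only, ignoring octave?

The capo raises the open B2 by 2 semitones to C#3; fretting 11 more gives B2 + 2 + 11 = B2 + 13 semitones, landing on C.

C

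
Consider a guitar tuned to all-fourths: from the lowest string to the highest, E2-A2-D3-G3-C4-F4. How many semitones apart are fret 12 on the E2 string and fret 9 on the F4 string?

22 semitones

E2 at fret 12 → E3 (MIDI 52); F4 at fret 9 → D5 (MIDI 74).
52 − 74 = -22, so the two pitches are 22 semitones apart, with D5 the higher.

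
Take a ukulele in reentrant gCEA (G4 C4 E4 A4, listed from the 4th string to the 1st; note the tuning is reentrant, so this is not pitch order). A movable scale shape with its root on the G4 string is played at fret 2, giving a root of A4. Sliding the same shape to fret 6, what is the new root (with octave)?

C#5

Moving from fret 2 to fret 6 shifts the root by 4 semitones.
A4 up 4 semitones is C#5.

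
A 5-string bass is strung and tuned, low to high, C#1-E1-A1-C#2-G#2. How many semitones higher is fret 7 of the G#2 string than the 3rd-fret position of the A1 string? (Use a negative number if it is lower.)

15 semitones

G#2 at fret 7 → D#3 (MIDI 51); A1 at fret 3 → C2 (MIDI 36).
51 − 36 = 15, so the two pitches are 15 semitones apart.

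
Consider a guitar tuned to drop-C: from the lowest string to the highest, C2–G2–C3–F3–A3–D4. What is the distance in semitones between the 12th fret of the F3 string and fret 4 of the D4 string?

1 semitone

F3 at fret 12 → F4 (MIDI 65); D4 at fret 4 → F#4 (MIDI 66).
65 − 66 = -1, so the two pitches are 1 semitone apart, with F#4 the higher.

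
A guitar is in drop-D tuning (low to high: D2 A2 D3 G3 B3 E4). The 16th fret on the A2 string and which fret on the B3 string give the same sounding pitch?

Fret 16 on A2 is MIDI 45 + 16 = 61 (C#4). On the B3 string (open MIDI 59), that pitch is 61 − 59 = fret 2.

2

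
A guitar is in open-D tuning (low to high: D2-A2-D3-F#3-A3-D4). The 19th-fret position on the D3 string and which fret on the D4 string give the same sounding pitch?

Fret 19 on D3 is MIDI 50 + 19 = 69 (A4). On the D4 string (open MIDI 62), that pitch is 69 − 62 = fret 7.

7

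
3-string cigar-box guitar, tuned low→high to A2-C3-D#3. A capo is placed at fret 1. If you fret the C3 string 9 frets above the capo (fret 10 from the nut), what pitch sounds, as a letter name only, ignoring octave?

The capo raises the open C3 by 1 semitone to C#3; fretting 9 more gives C3 + 1 + 9 = C3 + 10 semitones, landing on A#.
(Also written Bb.)

A#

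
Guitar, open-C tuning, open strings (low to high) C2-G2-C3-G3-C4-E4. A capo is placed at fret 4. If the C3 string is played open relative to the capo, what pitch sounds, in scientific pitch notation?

The capo raises the open C3 by 4 semitones to E3; fretting 0 more gives C3 + 4 + 0 = C3 + 4 semitones = E3.

E3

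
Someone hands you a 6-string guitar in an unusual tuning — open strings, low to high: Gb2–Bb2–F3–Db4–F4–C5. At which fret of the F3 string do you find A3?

4

A3 is 4 semitones above the open F3 (F–Gb–G–Ab–A), so it sits at fret 4.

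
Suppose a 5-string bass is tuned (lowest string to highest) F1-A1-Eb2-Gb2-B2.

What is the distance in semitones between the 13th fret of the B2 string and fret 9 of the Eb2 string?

B2 at fret 13 → C4 (MIDI 60); Eb2 at fret 9 → C3 (MIDI 48).
60 − 48 = 12, so the two pitches are 12 semitones apart, with C4 the higher.

12 semitones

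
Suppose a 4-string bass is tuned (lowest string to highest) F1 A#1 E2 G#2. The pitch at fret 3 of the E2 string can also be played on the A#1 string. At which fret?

Fret 3 on E2 is MIDI 40 + 3 = 43 (G2). On the A#1 string (open MIDI 34), that pitch is 43 − 34 = fret 9.

9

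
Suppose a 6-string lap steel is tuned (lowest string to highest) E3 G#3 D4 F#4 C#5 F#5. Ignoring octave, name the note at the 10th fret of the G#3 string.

The open G#3 string plus 10 semitones: G#–A–A#–B–…–E–F–F#.

F#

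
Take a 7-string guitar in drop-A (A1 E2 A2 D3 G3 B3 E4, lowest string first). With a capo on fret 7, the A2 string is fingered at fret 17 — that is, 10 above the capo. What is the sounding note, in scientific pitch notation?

D4

The capo raises the open A2 by 7 semitones to E3; fretting 10 more gives A2 + 7 + 10 = A2 + 17 semitones = D4.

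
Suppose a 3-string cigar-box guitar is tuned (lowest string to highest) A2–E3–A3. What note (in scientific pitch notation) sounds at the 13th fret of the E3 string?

The open E3 string plus 13 semitones: E–F–Gb–G–…–Eb–E–F.
The walk passes from B into C once, so the octave number goes from 3 to 4.

F4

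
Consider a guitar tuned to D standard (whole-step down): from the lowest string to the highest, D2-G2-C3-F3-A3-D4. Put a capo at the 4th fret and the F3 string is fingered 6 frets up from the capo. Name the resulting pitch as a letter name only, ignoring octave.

D♯

The capo raises the open F3 by 4 semitones to A3; fretting 6 more gives F3 + 4 + 6 = F3 + 10 semitones, landing on D♯.
(Also written E♭.)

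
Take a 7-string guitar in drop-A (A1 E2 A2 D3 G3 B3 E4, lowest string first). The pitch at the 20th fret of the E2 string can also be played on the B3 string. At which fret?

1

Fret 20 on E2 is MIDI 40 + 20 = 60 (C4). On the B3 string (open MIDI 59), that pitch is 60 − 59 = fret 1.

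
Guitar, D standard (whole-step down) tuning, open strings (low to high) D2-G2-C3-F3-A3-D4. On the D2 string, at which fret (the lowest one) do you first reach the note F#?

4

From D2, count semitones up the chromatic scale until reaching F#: D–D#–E–F–F# — 4 steps.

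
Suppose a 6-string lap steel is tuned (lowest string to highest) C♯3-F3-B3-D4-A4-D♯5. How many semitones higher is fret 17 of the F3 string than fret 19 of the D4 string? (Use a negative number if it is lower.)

F3 at fret 17 → A♯4 (MIDI 70); D4 at fret 19 → A5 (MIDI 81).
70 − 81 = -11, so the two pitches are 11 semitones apart.

-11 semitones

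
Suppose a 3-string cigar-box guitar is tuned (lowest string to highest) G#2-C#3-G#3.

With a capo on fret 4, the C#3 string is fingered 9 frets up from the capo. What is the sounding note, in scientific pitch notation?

The capo raises the open C#3 by 4 semitones to F3; fretting 9 more gives C#3 + 4 + 9 = C#3 + 13 semitones = D4.

D4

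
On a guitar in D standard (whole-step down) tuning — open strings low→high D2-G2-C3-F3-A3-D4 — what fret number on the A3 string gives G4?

10

G4 is 10 semitones above the open A3 (A–A#–B–C–…–F–F#–G), so it sits at fret 10.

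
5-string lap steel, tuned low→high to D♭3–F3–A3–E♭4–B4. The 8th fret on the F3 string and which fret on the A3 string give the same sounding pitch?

F3 at fret 8 is F3 + 8 semitones = D♭4.
The open A3 string is 4 semitones above the open F3, so the same pitch on the A3 string lies at fret 8 − 4 = 4.

4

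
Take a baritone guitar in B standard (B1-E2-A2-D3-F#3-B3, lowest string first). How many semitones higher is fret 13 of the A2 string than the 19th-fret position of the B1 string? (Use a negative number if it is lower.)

A2 at fret 13 → A#3 (MIDI 58); B1 at fret 19 → F#3 (MIDI 54).
58 − 54 = 4, so the two pitches are 4 semitones apart.

4 semitones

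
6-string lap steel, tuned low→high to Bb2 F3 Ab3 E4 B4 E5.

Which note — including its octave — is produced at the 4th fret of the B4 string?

Eb5

B4 is MIDI 71. Adding 4 gives 75, which is Eb5.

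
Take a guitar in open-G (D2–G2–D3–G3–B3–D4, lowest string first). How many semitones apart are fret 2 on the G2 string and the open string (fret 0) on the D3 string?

G2 at fret 2 → A2 (MIDI 45); D3 at fret 0 → D3 (MIDI 50).
45 − 50 = -5, so the two pitches are 5 semitones apart, with D3 the higher.

5 semitones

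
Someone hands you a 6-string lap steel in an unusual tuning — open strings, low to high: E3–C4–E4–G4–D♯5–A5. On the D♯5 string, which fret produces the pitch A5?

6

A5 is 6 semitones above the open D♯5 (D#–E–F–F#–G–G#–A), so it sits at fret 6.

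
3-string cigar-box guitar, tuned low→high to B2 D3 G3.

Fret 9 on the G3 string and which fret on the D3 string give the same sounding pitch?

14

Fret 9 on G3 is MIDI 55 + 9 = 64 (E4). On the D3 string (open MIDI 50), that pitch is 64 − 50 = fret 14.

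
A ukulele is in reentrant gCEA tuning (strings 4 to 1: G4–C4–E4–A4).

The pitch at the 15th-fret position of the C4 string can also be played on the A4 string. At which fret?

C4 at fret 15 is C4 + 15 semitones = D#5.
The open A4 string is 9 semitones above the open C4, so the same pitch on the A4 string lies at fret 15 − 9 = 6.

6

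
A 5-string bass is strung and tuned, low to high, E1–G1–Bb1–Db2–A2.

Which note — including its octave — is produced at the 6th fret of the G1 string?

Db2

The open G1 string plus 6 semitones: G–Ab–A–Bb–B–C–Db.
The walk passes from B into C once, so the octave number goes from 1 to 2.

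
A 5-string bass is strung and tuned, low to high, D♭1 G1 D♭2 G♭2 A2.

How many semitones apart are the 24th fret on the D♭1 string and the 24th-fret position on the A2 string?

D♭1 at fret 24 → D♭3 (MIDI 49); A2 at fret 24 → A4 (MIDI 69).
49 − 69 = -20, so the two pitches are 20 semitones apart, with A4 the higher.

20 semitones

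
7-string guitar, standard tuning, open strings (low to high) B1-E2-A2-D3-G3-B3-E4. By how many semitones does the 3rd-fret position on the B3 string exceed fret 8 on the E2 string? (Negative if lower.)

B3 at fret 3 → D4 (MIDI 62); E2 at fret 8 → C3 (MIDI 48).
62 − 48 = 14, so the two pitches are 14 semitones apart.

14 semitones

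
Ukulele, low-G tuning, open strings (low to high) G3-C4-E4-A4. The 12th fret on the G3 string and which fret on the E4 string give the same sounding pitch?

G3 at fret 12 is G3 + 12 semitones = G4.
The open E4 string is 9 semitones above the open G3, so the same pitch on the E4 string lies at fret 12 − 9 = 3.

3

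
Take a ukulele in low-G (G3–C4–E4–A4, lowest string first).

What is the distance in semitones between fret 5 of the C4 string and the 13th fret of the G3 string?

3 semitones

C4 at fret 5 → F4 (MIDI 65); G3 at fret 13 → G#4 (MIDI 68).
65 − 68 = -3, so the two pitches are 3 semitones apart, with G#4 the higher.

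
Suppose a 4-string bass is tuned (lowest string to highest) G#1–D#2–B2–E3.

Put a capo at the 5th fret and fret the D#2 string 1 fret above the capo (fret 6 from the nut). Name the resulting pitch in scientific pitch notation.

The capo raises the open D#2 by 5 semitones to G#2; fretting 1 more gives D#2 + 5 + 1 = D#2 + 6 semitones = A2.

A2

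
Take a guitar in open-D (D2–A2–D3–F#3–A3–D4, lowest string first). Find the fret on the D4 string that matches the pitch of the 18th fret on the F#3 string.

10

Fret 18 on F#3 is MIDI 54 + 18 = 72 (C5). On the D4 string (open MIDI 62), that pitch is 72 − 62 = fret 10.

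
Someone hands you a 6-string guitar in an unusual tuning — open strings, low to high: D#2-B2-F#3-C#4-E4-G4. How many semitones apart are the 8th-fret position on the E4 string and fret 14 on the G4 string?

9 semitones

E4 at fret 8 → C5 (MIDI 72); G4 at fret 14 → A5 (MIDI 81).
72 − 81 = -9, so the two pitches are 9 semitones apart, with A5 the higher.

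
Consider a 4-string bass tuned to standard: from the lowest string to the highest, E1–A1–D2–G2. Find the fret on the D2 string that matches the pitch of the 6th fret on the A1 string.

A1 at fret 6 is A1 + 6 semitones = D#2.
The open D2 string is 5 semitones above the open A1, so the same pitch on the D2 string lies at fret 6 − 5 = 1.

1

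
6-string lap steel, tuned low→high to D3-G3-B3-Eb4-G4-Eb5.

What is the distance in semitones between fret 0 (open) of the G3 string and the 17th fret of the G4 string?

G3 at fret 0 → G3 (MIDI 55); G4 at fret 17 → C6 (MIDI 84).
55 − 84 = -29, so the two pitches are 29 semitones apart, with C6 the higher.

29 semitones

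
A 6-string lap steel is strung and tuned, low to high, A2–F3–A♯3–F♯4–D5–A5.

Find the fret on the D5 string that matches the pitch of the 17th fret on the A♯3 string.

1

A♯3 at fret 17 is A♯3 + 17 semitones = D♯5.
The open D5 string is 16 semitones above the open A♯3, so the same pitch on the D5 string lies at fret 17 − 16 = 1.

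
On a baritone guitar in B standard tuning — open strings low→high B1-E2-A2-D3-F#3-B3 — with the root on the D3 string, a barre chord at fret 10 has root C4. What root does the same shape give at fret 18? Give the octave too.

Moving from fret 10 to fret 18 shifts the root by 8 semitones.
C4 up 8 semitones is G#4.

G#4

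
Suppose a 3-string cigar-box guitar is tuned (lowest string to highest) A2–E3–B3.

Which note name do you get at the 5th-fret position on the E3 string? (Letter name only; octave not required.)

The open E3 string plus 5 semitones: E–F–F#–G–G#–A.

A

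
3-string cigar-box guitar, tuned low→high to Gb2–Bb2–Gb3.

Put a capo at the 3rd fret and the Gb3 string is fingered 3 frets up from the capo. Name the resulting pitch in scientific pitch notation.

C4

The capo raises the open Gb3 by 3 semitones to A3; fretting 3 more gives Gb3 + 3 + 3 = Gb3 + 6 semitones = C4.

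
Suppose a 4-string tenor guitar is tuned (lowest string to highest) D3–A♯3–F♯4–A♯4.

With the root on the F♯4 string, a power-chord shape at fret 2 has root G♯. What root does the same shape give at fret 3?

Moving from fret 2 to fret 3 shifts the root by 1 semitone.
G♯ up 1 semitone is A.

A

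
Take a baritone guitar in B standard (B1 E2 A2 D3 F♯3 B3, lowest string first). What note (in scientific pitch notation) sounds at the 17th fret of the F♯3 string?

B4

F♯3 is MIDI 54. Adding 17 gives 71, which is B4.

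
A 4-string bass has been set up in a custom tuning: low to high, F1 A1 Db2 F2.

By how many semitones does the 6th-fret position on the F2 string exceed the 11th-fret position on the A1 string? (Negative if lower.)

3 semitones

F2 at fret 6 → B2 (MIDI 47); A1 at fret 11 → Ab2 (MIDI 44).
47 − 44 = 3, so the two pitches are 3 semitones apart.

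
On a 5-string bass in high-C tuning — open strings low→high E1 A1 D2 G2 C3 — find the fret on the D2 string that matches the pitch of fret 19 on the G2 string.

G2 at fret 19 is G2 + 19 semitones = D4.
The open D2 string is 5 semitones below the open G2, so the same pitch on the D2 string lies at fret 19 + 5 = 24.

24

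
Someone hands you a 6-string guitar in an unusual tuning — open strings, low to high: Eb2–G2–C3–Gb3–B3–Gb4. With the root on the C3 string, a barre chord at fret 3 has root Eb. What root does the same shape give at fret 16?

E

Moving from fret 3 to fret 16 shifts the root by 13 semitones.
Eb up 13 semitones is E.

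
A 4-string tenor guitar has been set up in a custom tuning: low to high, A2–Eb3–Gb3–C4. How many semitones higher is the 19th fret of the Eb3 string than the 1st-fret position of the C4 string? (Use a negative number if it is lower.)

9 semitones

Eb3 at fret 19 → Bb4 (MIDI 70); C4 at fret 1 → Db4 (MIDI 61).
70 − 61 = 9, so the two pitches are 9 semitones apart.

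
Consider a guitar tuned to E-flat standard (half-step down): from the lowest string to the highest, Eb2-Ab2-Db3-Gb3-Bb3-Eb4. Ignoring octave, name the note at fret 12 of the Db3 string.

The open Db3 string plus 12 semitones: Db–D–Eb–E–…–B–C–Db.

Db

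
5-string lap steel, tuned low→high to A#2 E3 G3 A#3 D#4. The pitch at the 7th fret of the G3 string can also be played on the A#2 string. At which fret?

16

G3 at fret 7 is G3 + 7 semitones = D4.
The open A#2 string is 9 semitones below the open G3, so the same pitch on the A#2 string lies at fret 7 + 9 = 16.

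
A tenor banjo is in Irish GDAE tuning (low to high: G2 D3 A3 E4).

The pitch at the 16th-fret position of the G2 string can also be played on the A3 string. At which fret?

G2 at fret 16 is G2 + 16 semitones = B3.
The open A3 string is 14 semitones above the open G2, so the same pitch on the A3 string lies at fret 16 − 14 = 2.

2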